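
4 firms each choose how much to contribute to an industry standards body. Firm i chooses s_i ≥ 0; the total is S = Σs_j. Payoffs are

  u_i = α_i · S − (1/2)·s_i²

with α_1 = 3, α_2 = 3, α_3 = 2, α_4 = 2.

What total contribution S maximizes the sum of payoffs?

Planner FOC: ∂(Σu_j)/∂s_i = (Σα_j) − s_i = 0, so s_i^SO = Σα_j = 10 for every i; S^SO = 40.

40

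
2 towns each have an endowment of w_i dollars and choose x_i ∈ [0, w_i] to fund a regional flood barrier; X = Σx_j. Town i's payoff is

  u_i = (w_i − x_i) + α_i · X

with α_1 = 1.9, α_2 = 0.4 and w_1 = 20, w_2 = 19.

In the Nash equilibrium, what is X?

20

∂u_i/∂x_i = α_i − 1, so town i contributes w_i if α_i > 1, else 0.
α_i > 1 for i ∈ {1}; NE contributions (20, 0), X = 20.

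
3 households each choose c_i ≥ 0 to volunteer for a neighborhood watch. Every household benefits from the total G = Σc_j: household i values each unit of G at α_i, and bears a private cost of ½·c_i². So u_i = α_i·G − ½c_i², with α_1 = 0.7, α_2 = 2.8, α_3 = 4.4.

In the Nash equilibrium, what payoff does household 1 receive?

5.285

Household i's FOC: ∂u_i/∂c_i = α_i − c_i = 0, so c_i* = α_i.
NE contributions = (0.7, 2.8, 4.4); G = 7.9.
u_1 = α_1·G − ½·(c_1)² = 0.7·7.9 − ½·0.7² = 5.285.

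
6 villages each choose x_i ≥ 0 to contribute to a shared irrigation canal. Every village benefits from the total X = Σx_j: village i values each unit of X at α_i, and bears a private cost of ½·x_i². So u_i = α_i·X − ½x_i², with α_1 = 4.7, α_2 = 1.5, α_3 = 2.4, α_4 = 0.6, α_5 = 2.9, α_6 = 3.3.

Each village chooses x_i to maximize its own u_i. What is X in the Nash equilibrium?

Village i's FOC: ∂u_i/∂x_i = α_i − x_i = 0, so x_i* = α_i.
NE contributions = (4.7, 1.5, 2.4, 0.6, 2.9, 3.3); X = 15.4.

15.4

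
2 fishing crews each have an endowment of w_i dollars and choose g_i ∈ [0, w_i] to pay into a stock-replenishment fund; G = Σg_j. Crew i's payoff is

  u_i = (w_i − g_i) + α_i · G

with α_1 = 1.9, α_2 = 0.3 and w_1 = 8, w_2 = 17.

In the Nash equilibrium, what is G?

∂u_i/∂g_i = α_i − 1, so crew i contributes w_i if α_i > 1, else 0.
α_i > 1 for i ∈ {1}; NE contributions (8, 0), G = 8.

8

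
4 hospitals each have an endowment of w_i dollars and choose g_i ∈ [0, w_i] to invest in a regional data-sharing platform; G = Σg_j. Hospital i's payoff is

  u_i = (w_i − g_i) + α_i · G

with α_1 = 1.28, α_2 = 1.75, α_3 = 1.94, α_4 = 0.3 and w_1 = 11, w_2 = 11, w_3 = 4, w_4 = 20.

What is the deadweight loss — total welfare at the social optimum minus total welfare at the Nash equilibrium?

85.4

∂u_i/∂g_i = α_i − 1, so hospital i contributes w_i if α_i > 1, else 0.
α_i > 1 for i ∈ {1, 2, 3}; NE contributions (11, 11, 4, 0), G = 26.
W^NE = Σw_i − G^NE + (Σα_i)·G^NE = 46 + 4.27·26 = 157.02.
Planner: ∂(Σu_j)/∂g_i = Σα_j − 1 = 4.27 > 0, so everyone contributes w_i; G^SO = 46, W^SO = 46 + 4.27·46 = 242.42.
Deadweight loss = 85.4.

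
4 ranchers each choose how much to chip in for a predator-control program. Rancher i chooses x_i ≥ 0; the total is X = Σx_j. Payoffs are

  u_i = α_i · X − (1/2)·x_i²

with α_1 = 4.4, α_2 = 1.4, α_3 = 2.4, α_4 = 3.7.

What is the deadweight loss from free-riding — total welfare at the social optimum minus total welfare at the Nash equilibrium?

161.995

Rancher i's FOC: ∂u_i/∂x_i = α_i − x_i = 0, so x_i* = α_i.
NE contributions = (4.4, 1.4, 2.4, 3.7); X = 11.9.
W^NE = (Σα)·X − ½Σα_i² = 11.9² − ½·40.77 = 121.225.
Planner sets x_i = Σα_j = 11.9 for every i, so X^SO = 4·11.9 = 47.6.
W^SO = (Σα)·X^SO − ½·4·(Σα)² = (4/2)·11.9² = 283.22.
Deadweight loss = W^SO − W^NE = 161.995.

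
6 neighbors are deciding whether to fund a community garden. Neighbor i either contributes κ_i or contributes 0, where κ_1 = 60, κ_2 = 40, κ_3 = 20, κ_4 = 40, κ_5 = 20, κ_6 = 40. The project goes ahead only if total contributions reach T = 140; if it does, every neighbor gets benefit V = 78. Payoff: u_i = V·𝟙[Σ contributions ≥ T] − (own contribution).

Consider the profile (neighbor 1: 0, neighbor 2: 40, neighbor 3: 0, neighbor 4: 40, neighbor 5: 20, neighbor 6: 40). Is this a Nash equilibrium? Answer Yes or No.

Yes

Total = 140 ≥ 140: provided.
Neighbor 1 (pledges 0, payoff 78): pledging 60 → total 200, payoff 18. No gain.
Neighbor 2 (pledges 40, payoff 38): dropping to 0 → total 100, payoff 0. No gain.
Neighbor 3 (pledges 0, payoff 78): pledging 20 → total 160, payoff 58. No gain.
Neighbor 4 (pledges 40, payoff 38): dropping to 0 → total 100, payoff 0. No gain.
Neighbor 5 (pledges 20, payoff 58): dropping to 0 → total 120, payoff 0. No gain.
Neighbor 6 (pledges 40, payoff 38): dropping to 0 → total 100, payoff 0. No gain.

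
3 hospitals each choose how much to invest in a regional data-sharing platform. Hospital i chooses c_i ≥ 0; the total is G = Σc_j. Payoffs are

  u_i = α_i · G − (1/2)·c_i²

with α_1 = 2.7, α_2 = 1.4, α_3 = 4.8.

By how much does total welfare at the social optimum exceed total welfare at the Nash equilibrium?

Hospital i's FOC: ∂u_i/∂c_i = α_i − c_i = 0, so c_i* = α_i.
NE contributions = (2.7, 1.4, 4.8); G = 8.9.
W^NE = (Σα)·G − ½Σα_i² = 8.9² − ½·32.29 = 63.065.
Planner sets c_i = Σα_j = 8.9 for every i, so G^SO = 3·8.9 = 26.7.
W^SO = (Σα)·G^SO − ½·3·(Σα)² = (3/2)·8.9² = 118.815.
Deadweight loss = W^SO − W^NE = 55.75.

55.75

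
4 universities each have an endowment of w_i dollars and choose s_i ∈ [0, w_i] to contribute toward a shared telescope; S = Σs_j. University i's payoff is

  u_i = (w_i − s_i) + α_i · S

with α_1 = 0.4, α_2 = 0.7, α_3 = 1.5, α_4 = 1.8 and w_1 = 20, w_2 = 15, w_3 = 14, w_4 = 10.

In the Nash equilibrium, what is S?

∂u_i/∂s_i = α_i − 1, so university i contributes w_i if α_i > 1, else 0.
α_i > 1 for i ∈ {3, 4}; NE contributions (0, 0, 14, 10), S = 24.

24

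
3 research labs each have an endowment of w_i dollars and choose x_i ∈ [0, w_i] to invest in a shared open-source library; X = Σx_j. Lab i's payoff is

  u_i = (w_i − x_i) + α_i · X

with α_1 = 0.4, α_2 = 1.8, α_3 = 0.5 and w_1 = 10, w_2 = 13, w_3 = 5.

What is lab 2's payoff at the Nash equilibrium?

∂u_i/∂x_i = α_i − 1, so lab i contributes w_i if α_i > 1, else 0.
α_i > 1 for i ∈ {2}; NE contributions (0, 13, 0), X = 13.
u_2 = (13 − 13) + 1.8·13 = 23.4.

23.4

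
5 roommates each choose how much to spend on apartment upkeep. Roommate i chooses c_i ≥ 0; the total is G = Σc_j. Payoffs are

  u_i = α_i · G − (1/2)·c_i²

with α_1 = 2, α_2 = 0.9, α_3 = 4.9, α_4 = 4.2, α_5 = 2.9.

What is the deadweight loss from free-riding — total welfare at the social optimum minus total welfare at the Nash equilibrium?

360.45

Roommate i's FOC: ∂u_i/∂c_i = α_i − c_i = 0, so c_i* = α_i.
NE contributions = (2, 0.9, 4.9, 4.2, 2.9); G = 14.9.
W^NE = (Σα)·G − ½Σα_i² = 14.9² − ½·54.87 = 194.575.
Planner sets c_i = Σα_j = 14.9 for every i, so G^SO = 5·14.9 = 74.5.
W^SO = (Σα)·G^SO − ½·5·(Σα)² = (5/2)·14.9² = 555.025.
Deadweight loss = W^SO − W^NE = 360.45.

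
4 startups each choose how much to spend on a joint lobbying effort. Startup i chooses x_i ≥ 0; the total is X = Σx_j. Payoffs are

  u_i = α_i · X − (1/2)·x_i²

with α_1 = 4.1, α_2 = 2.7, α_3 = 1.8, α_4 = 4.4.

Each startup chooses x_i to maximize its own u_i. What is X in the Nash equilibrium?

Startup i's FOC: ∂u_i/∂x_i = α_i − x_i = 0, so x_i* = α_i.
NE contributions = (4.1, 2.7, 1.8, 4.4); X = 13.

13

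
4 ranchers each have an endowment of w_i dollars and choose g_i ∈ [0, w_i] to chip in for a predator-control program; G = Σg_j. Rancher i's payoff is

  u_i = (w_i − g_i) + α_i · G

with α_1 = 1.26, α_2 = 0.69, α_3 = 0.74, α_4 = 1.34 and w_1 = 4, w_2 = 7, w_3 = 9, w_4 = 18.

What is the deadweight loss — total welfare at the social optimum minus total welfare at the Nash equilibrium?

48.48

∂u_i/∂g_i = α_i − 1, so rancher i contributes w_i if α_i > 1, else 0.
α_i > 1 for i ∈ {1, 4}; NE contributions (4, 0, 0, 18), G = 22.
W^NE = Σw_i − G^NE + (Σα_i)·G^NE = 38 + 3.03·22 = 104.66.
Planner: ∂(Σu_j)/∂g_i = Σα_j − 1 = 3.03 > 0, so everyone contributes w_i; G^SO = 38, W^SO = 38 + 3.03·38 = 153.14.
Deadweight loss = 48.48.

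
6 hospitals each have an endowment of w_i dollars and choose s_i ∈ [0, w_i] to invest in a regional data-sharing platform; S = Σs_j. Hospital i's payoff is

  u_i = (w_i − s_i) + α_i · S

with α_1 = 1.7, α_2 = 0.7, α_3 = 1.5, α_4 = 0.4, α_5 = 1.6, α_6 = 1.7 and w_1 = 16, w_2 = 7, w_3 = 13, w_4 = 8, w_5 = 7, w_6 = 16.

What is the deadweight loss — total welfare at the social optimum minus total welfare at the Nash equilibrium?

99

∂u_i/∂s_i = α_i − 1, so hospital i contributes w_i if α_i > 1, else 0.
α_i > 1 for i ∈ {1, 3, 5, 6}; NE contributions (16, 0, 13, 0, 7, 16), S = 52.
W^NE = Σw_i − S^NE + (Σα_i)·S^NE = 67 + 6.6·52 = 410.2.
Planner: ∂(Σu_j)/∂s_i = Σα_j − 1 = 6.6 > 0, so everyone contributes w_i; S^SO = 67, W^SO = 67 + 6.6·67 = 509.2.
Deadweight loss = 99.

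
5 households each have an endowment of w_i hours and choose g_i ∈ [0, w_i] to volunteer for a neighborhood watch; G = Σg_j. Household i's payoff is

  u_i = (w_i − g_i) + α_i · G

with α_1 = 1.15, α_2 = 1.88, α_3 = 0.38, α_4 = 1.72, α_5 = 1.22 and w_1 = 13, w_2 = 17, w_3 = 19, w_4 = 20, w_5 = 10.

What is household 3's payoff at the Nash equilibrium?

∂u_i/∂g_i = α_i − 1, so household i contributes w_i if α_i > 1, else 0.
α_i > 1 for i ∈ {1, 2, 4, 5}; NE contributions (13, 17, 0, 20, 10), G = 60.
u_3 = (19 − 0) + 0.38·60 = 41.8.

41.8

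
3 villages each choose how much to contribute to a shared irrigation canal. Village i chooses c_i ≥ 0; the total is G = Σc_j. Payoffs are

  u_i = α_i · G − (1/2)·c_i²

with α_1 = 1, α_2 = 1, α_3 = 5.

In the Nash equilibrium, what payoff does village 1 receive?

6.5

Village i's FOC: ∂u_i/∂c_i = α_i − c_i = 0, so c_i* = α_i.
NE contributions = (1, 1, 5); G = 7.
u_1 = α_1·G − ½·(c_1)² = 1·7 − ½·1² = 6.5.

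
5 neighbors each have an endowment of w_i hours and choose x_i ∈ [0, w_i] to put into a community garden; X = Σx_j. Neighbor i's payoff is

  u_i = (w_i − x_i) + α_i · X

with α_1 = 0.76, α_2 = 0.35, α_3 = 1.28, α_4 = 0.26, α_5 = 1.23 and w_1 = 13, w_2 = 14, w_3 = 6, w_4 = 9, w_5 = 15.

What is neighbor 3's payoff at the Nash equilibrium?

∂u_i/∂x_i = α_i − 1, so neighbor i contributes w_i if α_i > 1, else 0.
α_i > 1 for i ∈ {3, 5}; NE contributions (0, 0, 6, 0, 15), X = 21.
u_3 = (6 − 6) + 1.28·21 = 26.88.

26.88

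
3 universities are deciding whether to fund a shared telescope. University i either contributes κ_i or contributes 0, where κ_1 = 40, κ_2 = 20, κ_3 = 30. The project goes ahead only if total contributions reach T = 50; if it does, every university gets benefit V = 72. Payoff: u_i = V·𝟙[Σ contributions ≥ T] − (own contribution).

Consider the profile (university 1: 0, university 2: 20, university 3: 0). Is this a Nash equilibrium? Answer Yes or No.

No

Total = 20 < 50: not provided.
University 1 (pledges 0, payoff 0): pledging 40 → total 60, payoff 32. Profitable deviation.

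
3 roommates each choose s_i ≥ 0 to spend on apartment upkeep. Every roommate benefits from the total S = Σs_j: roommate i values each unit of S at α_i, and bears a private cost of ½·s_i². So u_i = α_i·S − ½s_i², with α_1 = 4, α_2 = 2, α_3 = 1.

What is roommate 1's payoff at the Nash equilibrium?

Roommate i's FOC: ∂u_i/∂s_i = α_i − s_i = 0, so s_i* = α_i.
NE contributions = (4, 2, 1); S = 7.
u_1 = α_1·S − ½·(s_1)² = 4·7 − ½·4² = 20.

20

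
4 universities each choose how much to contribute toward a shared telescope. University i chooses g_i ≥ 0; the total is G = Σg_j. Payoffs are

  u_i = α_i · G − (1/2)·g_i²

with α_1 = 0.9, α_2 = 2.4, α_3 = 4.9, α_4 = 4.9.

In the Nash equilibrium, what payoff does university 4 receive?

52.185

University i's FOC: ∂u_i/∂g_i = α_i − g_i = 0, so g_i* = α_i.
NE contributions = (0.9, 2.4, 4.9, 4.9); G = 13.1.
u_4 = α_4·G − ½·(g_4)² = 4.9·13.1 − ½·4.9² = 52.185.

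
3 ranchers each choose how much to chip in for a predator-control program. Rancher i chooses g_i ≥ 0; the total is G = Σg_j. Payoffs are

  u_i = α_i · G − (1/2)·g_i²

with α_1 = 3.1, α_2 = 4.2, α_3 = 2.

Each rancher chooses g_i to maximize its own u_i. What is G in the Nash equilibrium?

9.3

Rancher i's FOC: ∂u_i/∂g_i = α_i − g_i = 0, so g_i* = α_i.
NE contributions = (3.1, 4.2, 2); G = 9.3.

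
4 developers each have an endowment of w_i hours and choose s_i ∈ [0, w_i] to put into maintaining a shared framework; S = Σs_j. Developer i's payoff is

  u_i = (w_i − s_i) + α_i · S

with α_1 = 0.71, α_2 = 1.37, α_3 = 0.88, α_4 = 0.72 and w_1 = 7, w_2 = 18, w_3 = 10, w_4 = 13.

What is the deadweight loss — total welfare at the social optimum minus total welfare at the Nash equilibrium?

80.4

∂u_i/∂s_i = α_i − 1, so developer i contributes w_i if α_i > 1, else 0.
α_i > 1 for i ∈ {2}; NE contributions (0, 18, 0, 0), S = 18.
W^NE = Σw_i − S^NE + (Σα_i)·S^NE = 48 + 2.68·18 = 96.24.
Planner: ∂(Σu_j)/∂s_i = Σα_j − 1 = 2.68 > 0, so everyone contributes w_i; S^SO = 48, W^SO = 48 + 2.68·48 = 176.64.
Deadweight loss = 80.4.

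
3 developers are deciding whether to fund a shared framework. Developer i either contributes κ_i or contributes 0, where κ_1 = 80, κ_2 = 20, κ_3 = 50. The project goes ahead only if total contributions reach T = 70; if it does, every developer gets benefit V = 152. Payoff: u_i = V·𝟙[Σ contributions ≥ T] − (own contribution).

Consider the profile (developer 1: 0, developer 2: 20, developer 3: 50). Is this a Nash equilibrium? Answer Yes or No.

Total = 70 ≥ 70: provided.
Developer 1 (pledges 0, payoff 152): pledging 80 → total 150, payoff 72. No gain.
Developer 2 (pledges 20, payoff 132): dropping to 0 → total 50, payoff 0. No gain.
Developer 3 (pledges 50, payoff 102): dropping to 0 → total 20, payoff 0. No gain.

Yes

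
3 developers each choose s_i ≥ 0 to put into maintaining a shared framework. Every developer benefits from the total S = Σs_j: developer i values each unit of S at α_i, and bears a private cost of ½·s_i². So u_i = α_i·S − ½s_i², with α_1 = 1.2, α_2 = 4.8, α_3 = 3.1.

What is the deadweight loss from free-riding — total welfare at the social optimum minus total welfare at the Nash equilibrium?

58.45

Developer i's FOC: ∂u_i/∂s_i = α_i − s_i = 0, so s_i* = α_i.
NE contributions = (1.2, 4.8, 3.1); S = 9.1.
W^NE = (Σα)·S − ½Σα_i² = 9.1² − ½·34.09 = 65.765.
Planner sets s_i = Σα_j = 9.1 for every i, so S^SO = 3·9.1 = 27.3.
W^SO = (Σα)·S^SO − ½·3·(Σα)² = (3/2)·9.1² = 124.215.
Deadweight loss = W^SO − W^NE = 58.45.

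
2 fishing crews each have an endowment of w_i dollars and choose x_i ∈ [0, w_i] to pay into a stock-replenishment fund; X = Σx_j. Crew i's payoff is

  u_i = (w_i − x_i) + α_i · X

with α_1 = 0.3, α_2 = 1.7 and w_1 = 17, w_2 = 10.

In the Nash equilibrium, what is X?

∂u_i/∂x_i = α_i − 1, so crew i contributes w_i if α_i > 1, else 0.
α_i > 1 for i ∈ {2}; NE contributions (0, 10), X = 10.

10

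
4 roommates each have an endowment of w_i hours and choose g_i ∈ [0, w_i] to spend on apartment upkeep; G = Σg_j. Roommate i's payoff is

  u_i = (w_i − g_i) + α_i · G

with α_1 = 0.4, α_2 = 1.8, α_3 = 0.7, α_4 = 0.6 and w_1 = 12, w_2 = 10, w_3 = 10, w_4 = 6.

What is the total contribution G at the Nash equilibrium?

∂u_i/∂g_i = α_i − 1, so roommate i contributes w_i if α_i > 1, else 0.
α_i > 1 for i ∈ {2}; NE contributions (0, 10, 0, 0), G = 10.

10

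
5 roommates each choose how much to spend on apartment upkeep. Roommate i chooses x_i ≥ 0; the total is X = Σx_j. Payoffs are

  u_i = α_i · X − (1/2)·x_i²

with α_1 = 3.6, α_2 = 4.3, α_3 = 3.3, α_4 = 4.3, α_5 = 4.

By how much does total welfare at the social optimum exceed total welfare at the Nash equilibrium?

Roommate i's FOC: ∂u_i/∂x_i = α_i − x_i = 0, so x_i* = α_i.
NE contributions = (3.6, 4.3, 3.3, 4.3, 4); X = 19.5.
W^NE = (Σα)·X − ½Σα_i² = 19.5² − ½·76.83 = 341.835.
Planner sets x_i = Σα_j = 19.5 for every i, so X^SO = 5·19.5 = 97.5.
W^SO = (Σα)·X^SO − ½·5·(Σα)² = (5/2)·19.5² = 950.625.
Deadweight loss = W^SO − W^NE = 608.79.

608.79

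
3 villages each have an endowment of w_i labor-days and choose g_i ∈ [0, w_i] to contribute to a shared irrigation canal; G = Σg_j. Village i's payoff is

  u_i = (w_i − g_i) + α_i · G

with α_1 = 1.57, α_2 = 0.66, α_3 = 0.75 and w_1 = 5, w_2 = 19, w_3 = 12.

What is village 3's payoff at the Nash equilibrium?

15.75

∂u_i/∂g_i = α_i − 1, so village i contributes w_i if α_i > 1, else 0.
α_i > 1 for i ∈ {1}; NE contributions (5, 0, 0), G = 5.
u_3 = (12 − 0) + 0.75·5 = 15.75.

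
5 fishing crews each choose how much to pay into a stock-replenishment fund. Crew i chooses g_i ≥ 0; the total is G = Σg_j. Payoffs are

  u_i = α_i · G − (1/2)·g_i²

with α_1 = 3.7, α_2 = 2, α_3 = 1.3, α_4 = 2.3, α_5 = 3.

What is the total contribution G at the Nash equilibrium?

12.3

Crew i's FOC: ∂u_i/∂g_i = α_i − g_i = 0, so g_i* = α_i.
NE contributions = (3.7, 2, 1.3, 2.3, 3); G = 12.3.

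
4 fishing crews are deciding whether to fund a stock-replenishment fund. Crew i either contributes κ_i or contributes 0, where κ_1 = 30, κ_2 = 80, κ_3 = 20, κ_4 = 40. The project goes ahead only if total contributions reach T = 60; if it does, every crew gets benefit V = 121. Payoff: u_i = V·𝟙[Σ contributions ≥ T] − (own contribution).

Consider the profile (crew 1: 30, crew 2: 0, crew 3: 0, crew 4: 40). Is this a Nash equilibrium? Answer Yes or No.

Yes

Total = 70 ≥ 60: provided.
Crew 1 (pledges 30, payoff 91): dropping to 0 → total 40, payoff 0. No gain.
Crew 2 (pledges 0, payoff 121): pledging 80 → total 150, payoff 41. No gain.
Crew 3 (pledges 0, payoff 121): pledging 20 → total 90, payoff 101. No gain.
Crew 4 (pledges 40, payoff 81): dropping to 0 → total 30, payoff 0. No gain.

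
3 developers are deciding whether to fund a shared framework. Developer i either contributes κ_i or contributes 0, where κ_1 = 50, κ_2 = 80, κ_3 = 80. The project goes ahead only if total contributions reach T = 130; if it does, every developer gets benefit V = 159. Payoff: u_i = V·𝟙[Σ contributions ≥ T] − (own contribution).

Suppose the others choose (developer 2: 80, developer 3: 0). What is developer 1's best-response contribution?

Others' total = 80. Contributing 50 brings total to 130 ≥ 130: gain V − κ_1 = 109.
Best response: 50.

50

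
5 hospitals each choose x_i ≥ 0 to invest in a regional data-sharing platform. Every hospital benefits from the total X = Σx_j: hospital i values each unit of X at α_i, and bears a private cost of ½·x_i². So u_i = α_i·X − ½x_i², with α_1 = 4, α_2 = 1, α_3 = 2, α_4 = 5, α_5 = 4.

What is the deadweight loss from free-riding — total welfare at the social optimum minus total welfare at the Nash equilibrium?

Hospital i's FOC: ∂u_i/∂x_i = α_i − x_i = 0, so x_i* = α_i.
NE contributions = (4, 1, 2, 5, 4); X = 16.
W^NE = (Σα)·X − ½Σα_i² = 16² − ½·62 = 225.
Planner sets x_i = Σα_j = 16 for every i, so X^SO = 5·16 = 80.
W^SO = (Σα)·X^SO − ½·5·(Σα)² = (5/2)·16² = 640.
Deadweight loss = W^SO − W^NE = 415.

415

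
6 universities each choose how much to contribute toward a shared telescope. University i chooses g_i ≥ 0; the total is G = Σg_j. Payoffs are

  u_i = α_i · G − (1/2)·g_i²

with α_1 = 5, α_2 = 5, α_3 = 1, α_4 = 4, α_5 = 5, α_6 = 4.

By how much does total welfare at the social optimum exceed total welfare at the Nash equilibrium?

University i's FOC: ∂u_i/∂g_i = α_i − g_i = 0, so g_i* = α_i.
NE contributions = (5, 5, 1, 4, 5, 4); G = 24.
W^NE = (Σα)·G − ½Σα_i² = 24² − ½·108 = 522.
Planner sets g_i = Σα_j = 24 for every i, so G^SO = 6·24 = 144.
W^SO = (Σα)·G^SO − ½·6·(Σα)² = (6/2)·24² = 1728.
Deadweight loss = W^SO − W^NE = 1206.

1206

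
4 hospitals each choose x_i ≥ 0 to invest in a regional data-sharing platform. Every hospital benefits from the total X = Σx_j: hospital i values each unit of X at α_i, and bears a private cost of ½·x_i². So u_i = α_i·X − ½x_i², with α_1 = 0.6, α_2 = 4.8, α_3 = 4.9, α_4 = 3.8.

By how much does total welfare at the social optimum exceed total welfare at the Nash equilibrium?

229.735

Hospital i's FOC: ∂u_i/∂x_i = α_i − x_i = 0, so x_i* = α_i.
NE contributions = (0.6, 4.8, 4.9, 3.8); X = 14.1.
W^NE = (Σα)·X − ½Σα_i² = 14.1² − ½·61.85 = 167.885.
Planner sets x_i = Σα_j = 14.1 for every i, so X^SO = 4·14.1 = 56.4.
W^SO = (Σα)·X^SO − ½·4·(Σα)² = (4/2)·14.1² = 397.62.
Deadweight loss = W^SO − W^NE = 229.735.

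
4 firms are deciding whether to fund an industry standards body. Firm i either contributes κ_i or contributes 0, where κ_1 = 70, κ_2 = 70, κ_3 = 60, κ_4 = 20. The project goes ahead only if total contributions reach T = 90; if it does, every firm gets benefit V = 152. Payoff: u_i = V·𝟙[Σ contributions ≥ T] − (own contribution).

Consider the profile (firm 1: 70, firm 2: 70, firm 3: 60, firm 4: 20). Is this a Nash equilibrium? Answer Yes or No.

Total = 220 ≥ 90: provided.
Firm 1 (pledges 70, payoff 82): dropping to 0 → total 150, payoff 152. Profitable deviation.

No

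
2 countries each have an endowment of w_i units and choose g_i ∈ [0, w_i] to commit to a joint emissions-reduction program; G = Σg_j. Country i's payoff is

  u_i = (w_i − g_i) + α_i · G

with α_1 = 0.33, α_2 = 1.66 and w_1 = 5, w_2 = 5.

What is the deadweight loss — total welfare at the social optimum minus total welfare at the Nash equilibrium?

∂u_i/∂g_i = α_i − 1, so country i contributes w_i if α_i > 1, else 0.
α_i > 1 for i ∈ {2}; NE contributions (0, 5), G = 5.
W^NE = Σw_i − G^NE + (Σα_i)·G^NE = 10 + 0.99·5 = 14.95.
Planner: ∂(Σu_j)/∂g_i = Σα_j − 1 = 0.99 > 0, so everyone contributes w_i; G^SO = 10, W^SO = 10 + 0.99·10 = 19.9.
Deadweight loss = 4.95.

4.95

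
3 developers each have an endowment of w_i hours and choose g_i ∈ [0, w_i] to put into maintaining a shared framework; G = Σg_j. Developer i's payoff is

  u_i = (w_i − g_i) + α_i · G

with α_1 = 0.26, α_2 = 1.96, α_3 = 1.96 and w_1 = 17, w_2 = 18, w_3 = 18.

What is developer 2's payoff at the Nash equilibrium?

∂u_i/∂g_i = α_i − 1, so developer i contributes w_i if α_i > 1, else 0.
α_i > 1 for i ∈ {2, 3}; NE contributions (0, 18, 18), G = 36.
u_2 = (18 − 18) + 1.96·36 = 70.56.

70.56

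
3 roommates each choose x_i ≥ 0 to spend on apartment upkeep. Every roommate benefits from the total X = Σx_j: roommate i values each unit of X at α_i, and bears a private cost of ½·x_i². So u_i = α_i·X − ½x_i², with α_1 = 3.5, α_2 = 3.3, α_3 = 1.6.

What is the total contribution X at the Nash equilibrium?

Roommate i's FOC: ∂u_i/∂x_i = α_i − x_i = 0, so x_i* = α_i.
NE contributions = (3.5, 3.3, 1.6); X = 8.4.

8.4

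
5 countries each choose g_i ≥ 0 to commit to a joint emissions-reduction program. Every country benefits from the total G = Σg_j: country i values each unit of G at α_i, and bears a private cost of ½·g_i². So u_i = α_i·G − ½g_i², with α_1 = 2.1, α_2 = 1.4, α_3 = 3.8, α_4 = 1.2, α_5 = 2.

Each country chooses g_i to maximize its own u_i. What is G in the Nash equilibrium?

Country i's FOC: ∂u_i/∂g_i = α_i − g_i = 0, so g_i* = α_i.
NE contributions = (2.1, 1.4, 3.8, 1.2, 2); G = 10.5.

10.5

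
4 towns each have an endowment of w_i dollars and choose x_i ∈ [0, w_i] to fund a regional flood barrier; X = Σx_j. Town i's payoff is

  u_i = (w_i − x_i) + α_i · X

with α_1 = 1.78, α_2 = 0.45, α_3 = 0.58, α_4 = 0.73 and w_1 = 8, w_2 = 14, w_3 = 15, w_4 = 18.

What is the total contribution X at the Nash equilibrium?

∂u_i/∂x_i = α_i − 1, so town i contributes w_i if α_i > 1, else 0.
α_i > 1 for i ∈ {1}; NE contributions (8, 0, 0, 0), X = 8.

8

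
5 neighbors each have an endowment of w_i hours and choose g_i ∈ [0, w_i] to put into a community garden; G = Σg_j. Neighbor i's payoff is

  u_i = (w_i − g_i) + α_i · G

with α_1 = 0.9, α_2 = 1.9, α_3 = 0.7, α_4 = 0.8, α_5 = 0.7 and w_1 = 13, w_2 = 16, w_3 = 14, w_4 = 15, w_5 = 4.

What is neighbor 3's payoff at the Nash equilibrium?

∂u_i/∂g_i = α_i − 1, so neighbor i contributes w_i if α_i > 1, else 0.
α_i > 1 for i ∈ {2}; NE contributions (0, 16, 0, 0, 0), G = 16.
u_3 = (14 − 0) + 0.7·16 = 25.2.

25.2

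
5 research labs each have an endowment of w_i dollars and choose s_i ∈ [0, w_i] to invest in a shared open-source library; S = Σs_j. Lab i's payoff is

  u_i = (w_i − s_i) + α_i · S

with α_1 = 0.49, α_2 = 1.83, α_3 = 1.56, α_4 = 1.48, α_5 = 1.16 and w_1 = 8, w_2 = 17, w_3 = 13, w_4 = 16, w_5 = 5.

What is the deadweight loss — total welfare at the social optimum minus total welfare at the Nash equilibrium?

44.16

∂u_i/∂s_i = α_i − 1, so lab i contributes w_i if α_i > 1, else 0.
α_i > 1 for i ∈ {2, 3, 4, 5}; NE contributions (0, 17, 13, 16, 5), S = 51.
W^NE = Σw_i − S^NE + (Σα_i)·S^NE = 59 + 5.52·51 = 340.52.
Planner: ∂(Σu_j)/∂s_i = Σα_j − 1 = 5.52 > 0, so everyone contributes w_i; S^SO = 59, W^SO = 59 + 5.52·59 = 384.68.
Deadweight loss = 44.16.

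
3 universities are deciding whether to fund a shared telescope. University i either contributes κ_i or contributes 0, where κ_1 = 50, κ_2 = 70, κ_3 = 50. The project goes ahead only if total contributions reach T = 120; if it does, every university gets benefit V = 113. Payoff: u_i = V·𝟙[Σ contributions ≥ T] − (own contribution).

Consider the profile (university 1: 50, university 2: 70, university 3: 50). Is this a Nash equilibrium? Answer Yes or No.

No

Total = 170 ≥ 120: provided.
University 1 (pledges 50, payoff 63): dropping to 0 → total 120, payoff 113. Profitable deviation.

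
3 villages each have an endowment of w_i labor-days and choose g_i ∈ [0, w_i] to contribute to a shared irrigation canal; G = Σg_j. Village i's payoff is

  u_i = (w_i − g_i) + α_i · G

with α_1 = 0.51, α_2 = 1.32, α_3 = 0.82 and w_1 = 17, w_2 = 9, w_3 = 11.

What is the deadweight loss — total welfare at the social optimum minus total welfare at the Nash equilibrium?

∂u_i/∂g_i = α_i − 1, so village i contributes w_i if α_i > 1, else 0.
α_i > 1 for i ∈ {2}; NE contributions (0, 9, 0), G = 9.
W^NE = Σw_i − G^NE + (Σα_i)·G^NE = 37 + 1.65·9 = 51.85.
Planner: ∂(Σu_j)/∂g_i = Σα_j − 1 = 1.65 > 0, so everyone contributes w_i; G^SO = 37, W^SO = 37 + 1.65·37 = 98.05.
Deadweight loss = 46.2.

46.2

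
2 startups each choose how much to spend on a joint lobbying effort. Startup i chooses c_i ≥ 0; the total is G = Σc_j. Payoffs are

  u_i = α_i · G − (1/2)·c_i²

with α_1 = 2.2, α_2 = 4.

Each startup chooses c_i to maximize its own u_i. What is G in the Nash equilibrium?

Startup i's FOC: ∂u_i/∂c_i = α_i − c_i = 0, so c_i* = α_i.
NE contributions = (2.2, 4); G = 6.2.

6.2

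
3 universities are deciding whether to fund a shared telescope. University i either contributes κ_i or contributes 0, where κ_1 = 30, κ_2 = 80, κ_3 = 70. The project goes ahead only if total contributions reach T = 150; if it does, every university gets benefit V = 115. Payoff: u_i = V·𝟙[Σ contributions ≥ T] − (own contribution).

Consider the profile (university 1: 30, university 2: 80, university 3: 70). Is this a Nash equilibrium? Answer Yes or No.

Total = 180 ≥ 150: provided.
University 1 (pledges 30, payoff 85): dropping to 0 → total 150, payoff 115. Profitable deviation.

No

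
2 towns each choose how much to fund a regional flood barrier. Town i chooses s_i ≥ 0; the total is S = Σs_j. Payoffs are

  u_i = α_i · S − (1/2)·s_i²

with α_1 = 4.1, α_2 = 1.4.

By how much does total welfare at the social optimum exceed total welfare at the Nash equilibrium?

9.385

Town i's FOC: ∂u_i/∂s_i = α_i − s_i = 0, so s_i* = α_i.
NE contributions = (4.1, 1.4); S = 5.5.
W^NE = (Σα)·S − ½Σα_i² = 5.5² − ½·18.77 = 20.865.
Planner sets s_i = Σα_j = 5.5 for every i, so S^SO = 2·5.5 = 11.
W^SO = (Σα)·S^SO − ½·2·(Σα)² = (2/2)·5.5² = 30.25.
Deadweight loss = W^SO − W^NE = 9.385.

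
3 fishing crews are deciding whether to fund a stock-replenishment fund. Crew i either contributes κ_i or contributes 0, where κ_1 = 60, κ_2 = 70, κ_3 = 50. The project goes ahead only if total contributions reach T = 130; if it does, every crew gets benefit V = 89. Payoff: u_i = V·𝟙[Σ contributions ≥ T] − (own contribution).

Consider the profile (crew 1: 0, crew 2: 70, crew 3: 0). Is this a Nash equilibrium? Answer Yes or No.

Total = 70 < 130: not provided.
Crew 1 (pledges 0, payoff 0): pledging 60 → total 130, payoff 29. Profitable deviation.

No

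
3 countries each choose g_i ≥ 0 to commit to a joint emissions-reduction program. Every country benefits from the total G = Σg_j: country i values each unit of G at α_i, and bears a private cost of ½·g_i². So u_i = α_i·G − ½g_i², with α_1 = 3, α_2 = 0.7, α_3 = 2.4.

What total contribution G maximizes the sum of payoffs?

Planner FOC: ∂(Σu_j)/∂g_i = (Σα_j) − g_i = 0, so g_i^SO = Σα_j = 6.1 for every i; G^SO = 18.3.

18.3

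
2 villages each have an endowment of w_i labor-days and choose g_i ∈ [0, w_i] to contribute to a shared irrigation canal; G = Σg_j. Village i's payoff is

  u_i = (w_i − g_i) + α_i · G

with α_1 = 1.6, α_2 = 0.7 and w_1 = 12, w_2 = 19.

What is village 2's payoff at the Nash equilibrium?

27.4

∂u_i/∂g_i = α_i − 1, so village i contributes w_i if α_i > 1, else 0.
α_i > 1 for i ∈ {1}; NE contributions (12, 0), G = 12.
u_2 = (19 − 0) + 0.7·12 = 27.4.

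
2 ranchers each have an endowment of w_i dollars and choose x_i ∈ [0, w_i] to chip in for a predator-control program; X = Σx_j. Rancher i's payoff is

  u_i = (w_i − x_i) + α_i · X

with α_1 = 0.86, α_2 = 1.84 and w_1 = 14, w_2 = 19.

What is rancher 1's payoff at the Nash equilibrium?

∂u_i/∂x_i = α_i − 1, so rancher i contributes w_i if α_i > 1, else 0.
α_i > 1 for i ∈ {2}; NE contributions (0, 19), X = 19.
u_1 = (14 − 0) + 0.86·19 = 30.34.

30.34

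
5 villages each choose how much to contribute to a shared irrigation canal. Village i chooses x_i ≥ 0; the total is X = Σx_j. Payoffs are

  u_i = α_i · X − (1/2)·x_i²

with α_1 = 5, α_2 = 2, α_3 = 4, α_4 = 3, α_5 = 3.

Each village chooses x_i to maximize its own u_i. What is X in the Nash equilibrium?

17

Village i's FOC: ∂u_i/∂x_i = α_i − x_i = 0, so x_i* = α_i.
NE contributions = (5, 2, 4, 3, 3); X = 17.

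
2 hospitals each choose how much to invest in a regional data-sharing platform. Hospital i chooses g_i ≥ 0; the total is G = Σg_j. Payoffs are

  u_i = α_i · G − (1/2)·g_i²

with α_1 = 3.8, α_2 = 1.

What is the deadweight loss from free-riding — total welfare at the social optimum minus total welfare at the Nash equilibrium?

Hospital i's FOC: ∂u_i/∂g_i = α_i − g_i = 0, so g_i* = α_i.
NE contributions = (3.8, 1); G = 4.8.
W^NE = (Σα)·G − ½Σα_i² = 4.8² − ½·15.44 = 15.32.
Planner sets g_i = Σα_j = 4.8 for every i, so G^SO = 2·4.8 = 9.6.
W^SO = (Σα)·G^SO − ½·2·(Σα)² = (2/2)·4.8² = 23.04.
Deadweight loss = W^SO − W^NE = 7.72.

7.72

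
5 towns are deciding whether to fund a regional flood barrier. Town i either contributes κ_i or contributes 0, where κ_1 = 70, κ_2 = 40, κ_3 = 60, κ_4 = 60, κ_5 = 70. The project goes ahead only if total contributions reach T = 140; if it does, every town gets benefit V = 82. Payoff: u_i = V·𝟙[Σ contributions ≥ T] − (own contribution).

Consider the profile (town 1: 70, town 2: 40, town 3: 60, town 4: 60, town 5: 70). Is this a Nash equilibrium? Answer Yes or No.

Total = 300 ≥ 140: provided.
Town 1 (pledges 70, payoff 12): dropping to 0 → total 230, payoff 82. Profitable deviation.

No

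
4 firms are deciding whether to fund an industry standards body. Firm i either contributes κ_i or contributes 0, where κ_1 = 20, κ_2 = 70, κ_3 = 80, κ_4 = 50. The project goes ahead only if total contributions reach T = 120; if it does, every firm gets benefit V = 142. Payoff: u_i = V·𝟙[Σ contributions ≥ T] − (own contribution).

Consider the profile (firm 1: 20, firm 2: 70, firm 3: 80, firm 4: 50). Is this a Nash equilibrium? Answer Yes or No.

No

Total = 220 ≥ 120: provided.
Firm 1 (pledges 20, payoff 122): dropping to 0 → total 200, payoff 142. Profitable deviation.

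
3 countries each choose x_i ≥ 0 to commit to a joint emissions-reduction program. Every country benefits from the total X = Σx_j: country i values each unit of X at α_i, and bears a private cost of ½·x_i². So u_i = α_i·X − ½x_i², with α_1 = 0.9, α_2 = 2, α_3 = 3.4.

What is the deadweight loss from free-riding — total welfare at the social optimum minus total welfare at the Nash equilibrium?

Country i's FOC: ∂u_i/∂x_i = α_i − x_i = 0, so x_i* = α_i.
NE contributions = (0.9, 2, 3.4); X = 6.3.
W^NE = (Σα)·X − ½Σα_i² = 6.3² − ½·16.37 = 31.505.
Planner sets x_i = Σα_j = 6.3 for every i, so X^SO = 3·6.3 = 18.9.
W^SO = (Σα)·X^SO − ½·3·(Σα)² = (3/2)·6.3² = 59.535.
Deadweight loss = W^SO − W^NE = 28.03.

28.03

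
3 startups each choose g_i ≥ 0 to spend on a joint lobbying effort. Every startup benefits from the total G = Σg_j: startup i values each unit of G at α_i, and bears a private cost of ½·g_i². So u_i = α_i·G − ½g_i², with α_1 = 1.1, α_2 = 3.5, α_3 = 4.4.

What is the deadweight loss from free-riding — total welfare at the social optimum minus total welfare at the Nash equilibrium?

56.91

Startup i's FOC: ∂u_i/∂g_i = α_i − g_i = 0, so g_i* = α_i.
NE contributions = (1.1, 3.5, 4.4); G = 9.
W^NE = (Σα)·G − ½Σα_i² = 9² − ½·32.82 = 64.59.
Planner sets g_i = Σα_j = 9 for every i, so G^SO = 3·9 = 27.
W^SO = (Σα)·G^SO − ½·3·(Σα)² = (3/2)·9² = 121.5.
Deadweight loss = W^SO − W^NE = 56.91.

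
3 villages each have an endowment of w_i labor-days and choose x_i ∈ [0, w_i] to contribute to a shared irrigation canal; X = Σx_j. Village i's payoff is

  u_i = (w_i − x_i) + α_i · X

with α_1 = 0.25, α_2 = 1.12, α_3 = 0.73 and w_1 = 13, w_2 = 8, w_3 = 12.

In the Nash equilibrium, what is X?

8

∂u_i/∂x_i = α_i − 1, so village i contributes w_i if α_i > 1, else 0.
α_i > 1 for i ∈ {2}; NE contributions (0, 8, 0), X = 8.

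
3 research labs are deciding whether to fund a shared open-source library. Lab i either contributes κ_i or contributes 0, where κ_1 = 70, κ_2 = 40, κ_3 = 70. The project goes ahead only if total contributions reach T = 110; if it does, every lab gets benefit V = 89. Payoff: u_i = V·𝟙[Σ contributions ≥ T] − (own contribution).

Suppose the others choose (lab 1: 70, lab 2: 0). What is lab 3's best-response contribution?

Others' total = 70. Contributing 70 brings total to 140 ≥ 110: gain V − κ_3 = 19.
Best response: 70.

70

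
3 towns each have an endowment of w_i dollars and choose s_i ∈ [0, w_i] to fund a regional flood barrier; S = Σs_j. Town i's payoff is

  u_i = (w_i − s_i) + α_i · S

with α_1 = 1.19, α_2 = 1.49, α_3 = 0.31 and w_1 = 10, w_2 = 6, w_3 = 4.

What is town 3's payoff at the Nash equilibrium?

8.96

∂u_i/∂s_i = α_i − 1, so town i contributes w_i if α_i > 1, else 0.
α_i > 1 for i ∈ {1, 2}; NE contributions (10, 6, 0), S = 16.
u_3 = (4 − 0) + 0.31·16 = 8.96.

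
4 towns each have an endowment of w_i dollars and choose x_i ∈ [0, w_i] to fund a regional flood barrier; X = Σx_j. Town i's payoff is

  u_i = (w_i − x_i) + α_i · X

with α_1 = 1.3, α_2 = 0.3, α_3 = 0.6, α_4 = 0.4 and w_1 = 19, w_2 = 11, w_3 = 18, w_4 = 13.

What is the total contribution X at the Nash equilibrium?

∂u_i/∂x_i = α_i − 1, so town i contributes w_i if α_i > 1, else 0.
α_i > 1 for i ∈ {1}; NE contributions (19, 0, 0, 0), X = 19.

19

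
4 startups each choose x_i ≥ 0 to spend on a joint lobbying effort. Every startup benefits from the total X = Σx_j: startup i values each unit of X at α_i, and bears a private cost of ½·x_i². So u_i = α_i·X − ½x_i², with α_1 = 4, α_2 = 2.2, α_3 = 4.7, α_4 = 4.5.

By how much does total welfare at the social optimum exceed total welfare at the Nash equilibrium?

Startup i's FOC: ∂u_i/∂x_i = α_i − x_i = 0, so x_i* = α_i.
NE contributions = (4, 2.2, 4.7, 4.5); X = 15.4.
W^NE = (Σα)·X − ½Σα_i² = 15.4² − ½·63.18 = 205.57.
Planner sets x_i = Σα_j = 15.4 for every i, so X^SO = 4·15.4 = 61.6.
W^SO = (Σα)·X^SO − ½·4·(Σα)² = (4/2)·15.4² = 474.32.
Deadweight loss = W^SO − W^NE = 268.75.

268.75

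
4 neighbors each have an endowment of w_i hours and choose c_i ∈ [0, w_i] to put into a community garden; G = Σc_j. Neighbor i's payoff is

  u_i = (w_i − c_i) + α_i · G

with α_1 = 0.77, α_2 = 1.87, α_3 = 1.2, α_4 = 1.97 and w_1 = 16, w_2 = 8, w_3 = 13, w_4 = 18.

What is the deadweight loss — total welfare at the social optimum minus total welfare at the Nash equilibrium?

76.96

∂u_i/∂c_i = α_i − 1, so neighbor i contributes w_i if α_i > 1, else 0.
α_i > 1 for i ∈ {2, 3, 4}; NE contributions (0, 8, 13, 18), G = 39.
W^NE = Σw_i − G^NE + (Σα_i)·G^NE = 55 + 4.81·39 = 242.59.
Planner: ∂(Σu_j)/∂c_i = Σα_j − 1 = 4.81 > 0, so everyone contributes w_i; G^SO = 55, W^SO = 55 + 4.81·55 = 319.55.
Deadweight loss = 76.96.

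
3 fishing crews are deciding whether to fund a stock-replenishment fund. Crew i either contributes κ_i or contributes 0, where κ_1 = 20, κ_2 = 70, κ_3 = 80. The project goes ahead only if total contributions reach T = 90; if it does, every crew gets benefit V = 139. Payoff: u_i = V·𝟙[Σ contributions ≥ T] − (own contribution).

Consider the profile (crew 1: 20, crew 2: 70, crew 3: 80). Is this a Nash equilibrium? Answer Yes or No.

No

Total = 170 ≥ 90: provided.
Crew 1 (pledges 20, payoff 119): dropping to 0 → total 150, payoff 139. Profitable deviation.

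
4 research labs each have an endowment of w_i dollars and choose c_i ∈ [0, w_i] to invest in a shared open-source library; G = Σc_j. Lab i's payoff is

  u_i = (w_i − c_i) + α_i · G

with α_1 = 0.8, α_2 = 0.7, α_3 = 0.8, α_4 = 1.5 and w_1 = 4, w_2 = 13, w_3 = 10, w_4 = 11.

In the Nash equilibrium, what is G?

11

∂u_i/∂c_i = α_i − 1, so lab i contributes w_i if α_i > 1, else 0.
α_i > 1 for i ∈ {4}; NE contributions (0, 0, 0, 11), G = 11.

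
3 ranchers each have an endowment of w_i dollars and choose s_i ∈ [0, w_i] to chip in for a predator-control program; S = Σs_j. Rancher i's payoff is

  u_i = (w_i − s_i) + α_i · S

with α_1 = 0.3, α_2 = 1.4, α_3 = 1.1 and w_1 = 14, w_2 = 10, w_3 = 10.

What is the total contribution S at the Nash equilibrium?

∂u_i/∂s_i = α_i − 1, so rancher i contributes w_i if α_i > 1, else 0.
α_i > 1 for i ∈ {2, 3}; NE contributions (0, 10, 10), S = 20.

20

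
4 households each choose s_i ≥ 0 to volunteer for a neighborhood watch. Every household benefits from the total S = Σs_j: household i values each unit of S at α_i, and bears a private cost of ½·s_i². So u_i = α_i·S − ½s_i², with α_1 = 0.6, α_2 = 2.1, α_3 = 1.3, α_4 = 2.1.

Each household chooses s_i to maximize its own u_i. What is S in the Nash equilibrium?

Household i's FOC: ∂u_i/∂s_i = α_i − s_i = 0, so s_i* = α_i.
NE contributions = (0.6, 2.1, 1.3, 2.1); S = 6.1.

6.1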